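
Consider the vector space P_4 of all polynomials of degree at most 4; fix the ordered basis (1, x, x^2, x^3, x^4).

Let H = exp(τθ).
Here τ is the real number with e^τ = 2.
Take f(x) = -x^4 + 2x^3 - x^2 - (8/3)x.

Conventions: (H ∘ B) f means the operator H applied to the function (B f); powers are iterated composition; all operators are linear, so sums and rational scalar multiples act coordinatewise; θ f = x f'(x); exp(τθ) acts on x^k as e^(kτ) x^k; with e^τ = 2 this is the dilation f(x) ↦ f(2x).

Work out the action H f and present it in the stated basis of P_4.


exp(τθ) x^k = e^(kτ) x^k; with e^τ = 2 this sends x^k to 2^k x^k
x ↦ 2 x
x^2 ↦ 4 x^2
x^3 ↦ 8 x^3
x^4 ↦ 16 x^4
applying this coordinatewise to f: exp(τθ) f = -16x^4 + 16x^3 - 4x^2 - (16/3)x

the image equals g(x) = -16x^4 + 16x^3 - 4x^2 - (16/3)x


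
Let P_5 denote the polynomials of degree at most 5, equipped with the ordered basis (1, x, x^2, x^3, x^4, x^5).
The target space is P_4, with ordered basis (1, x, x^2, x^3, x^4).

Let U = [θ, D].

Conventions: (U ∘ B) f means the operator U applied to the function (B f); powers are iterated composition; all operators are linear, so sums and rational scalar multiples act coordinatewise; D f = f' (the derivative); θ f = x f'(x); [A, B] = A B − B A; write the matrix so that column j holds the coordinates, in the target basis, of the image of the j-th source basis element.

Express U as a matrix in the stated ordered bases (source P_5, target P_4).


image of 1: 0
image of x: -1
image of x^2: -2x
image of x^3: -3x^2
image of x^4: -4x^3
image of x^5: -5x^4
each image's coordinates form column j of the matrix

the matrix is [[0, -1, 0, 0, 0, 0]; [0, 0, -2, 0, 0, 0]; [0, 0, 0, -3, 0, 0]; [0, 0, 0, 0, -4, 0]; [0, 0, 0, 0, 0, -5]] (rows listed top to bottom)


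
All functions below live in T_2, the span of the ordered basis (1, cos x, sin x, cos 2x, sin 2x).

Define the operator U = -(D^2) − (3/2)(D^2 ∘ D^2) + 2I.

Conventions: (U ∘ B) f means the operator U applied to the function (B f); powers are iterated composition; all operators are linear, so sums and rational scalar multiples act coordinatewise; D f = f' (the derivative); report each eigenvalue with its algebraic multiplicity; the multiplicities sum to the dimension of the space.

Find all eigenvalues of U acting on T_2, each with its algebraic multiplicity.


image of 1: 2
image of cos x: (3/2)cos x
image of sin x: (3/2)sin x
image of cos 2x: -18cos 2x
image of sin 2x: -18sin 2x
the matrix is diagonal; its diagonal is (2, 3/2, 3/2, -18, -18)
for a triangular matrix the eigenvalues are the diagonal entries, with algebraic multiplicity their repetition count

λ = -18 (multiplicity 2), λ = 3/2 (multiplicity 2), λ = 2 (multiplicity 1)


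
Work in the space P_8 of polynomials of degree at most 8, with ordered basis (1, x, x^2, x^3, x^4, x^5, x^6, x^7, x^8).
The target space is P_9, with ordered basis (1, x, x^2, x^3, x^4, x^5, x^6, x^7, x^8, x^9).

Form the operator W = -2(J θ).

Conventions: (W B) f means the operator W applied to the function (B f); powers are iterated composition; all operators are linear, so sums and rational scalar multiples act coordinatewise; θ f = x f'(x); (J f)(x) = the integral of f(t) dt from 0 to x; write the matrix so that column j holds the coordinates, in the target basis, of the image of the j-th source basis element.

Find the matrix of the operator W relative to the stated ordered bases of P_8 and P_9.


image of 1: 0
image of x: -x^2
image of x^2: -(4/3)x^3
image of x^3: -(3/2)x^4
image of x^4: -(8/5)x^5
image of x^5: -(5/3)x^6
image of x^6: -(12/7)x^7
image of x^7: -(7/4)x^8
image of x^8: -(16/9)x^9
each image's coordinates form column j of the matrix

the matrix is [[0, 0, 0, 0, 0, 0, 0, 0, 0]; [0, 0, 0, 0, 0, 0, 0, 0, 0]; [0, -1, 0, 0, 0, 0, 0, 0, 0]; [0, 0, -4/3, 0, 0, 0, 0, 0, 0]; [0, 0, 0, -3/2, 0, 0, 0, 0, 0]; [0, 0, 0, 0, -8/5, 0, 0, 0, 0]; [0, 0, 0, 0, 0, -5/3, 0, 0, 0]; [0, 0, 0, 0, 0, 0, -12/7, 0, 0]; [0, 0, 0, 0, 0, 0, 0, -7/4, 0]; [0, 0, 0, 0, 0, 0, 0, 0, -16/9]] (rows listed top to bottom)


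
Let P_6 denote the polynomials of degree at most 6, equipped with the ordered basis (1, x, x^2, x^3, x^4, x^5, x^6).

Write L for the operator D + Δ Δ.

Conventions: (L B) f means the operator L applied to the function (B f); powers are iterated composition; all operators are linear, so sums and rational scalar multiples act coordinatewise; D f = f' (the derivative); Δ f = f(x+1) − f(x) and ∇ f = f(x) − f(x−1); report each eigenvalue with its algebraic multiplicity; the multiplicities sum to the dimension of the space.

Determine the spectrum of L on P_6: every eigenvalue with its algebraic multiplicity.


λ = 0 (multiplicity 7)

image of 1: 0
image of x: 1
image of x^2: 2x + 2
image of x^3: 3x^2 + 6x + 6
image of x^4: 4x^3 + 12x^2 + 24x + 14
image of x^5: 5x^4 + 20x^3 + 60x^2 + 70x + 30
image of x^6: 6x^5 + 30x^4 + 120x^3 + 210x^2 + 180x + 62
the matrix is upper triangular; its diagonal is (0, 0, 0, 0, 0, 0, 0)
for a triangular matrix the eigenvalues are the diagonal entries, with algebraic multiplicity their repetition count


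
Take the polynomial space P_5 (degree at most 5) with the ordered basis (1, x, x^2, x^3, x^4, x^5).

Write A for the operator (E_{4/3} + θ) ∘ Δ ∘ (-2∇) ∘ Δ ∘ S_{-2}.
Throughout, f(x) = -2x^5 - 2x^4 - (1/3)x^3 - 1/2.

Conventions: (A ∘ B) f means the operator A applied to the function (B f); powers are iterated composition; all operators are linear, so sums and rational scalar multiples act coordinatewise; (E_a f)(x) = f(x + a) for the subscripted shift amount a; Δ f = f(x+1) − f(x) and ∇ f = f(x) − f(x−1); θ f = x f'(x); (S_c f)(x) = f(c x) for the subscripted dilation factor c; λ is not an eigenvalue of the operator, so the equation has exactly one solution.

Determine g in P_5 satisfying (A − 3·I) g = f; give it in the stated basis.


write g with unknown coordinates in the stated basis and equate coefficients in (A − 3·I) g = f
solving from the highest basis element down gives g = (2/3)x^5 + (2/3)x^4 + (1/9)x^3 + 2560x^2 + (32768/9)x + 149705/54
check: A g = 7680x^2 + (32768/3)x + 74848/9
so A g − 3·g = -2x^5 - 2x^4 - (1/3)x^3 - 1/2 = f ✓

the result is g(x) = (2/3)x^5 + (2/3)x^4 + (1/9)x^3 + 2560x^2 + (32768/9)x + 149705/54


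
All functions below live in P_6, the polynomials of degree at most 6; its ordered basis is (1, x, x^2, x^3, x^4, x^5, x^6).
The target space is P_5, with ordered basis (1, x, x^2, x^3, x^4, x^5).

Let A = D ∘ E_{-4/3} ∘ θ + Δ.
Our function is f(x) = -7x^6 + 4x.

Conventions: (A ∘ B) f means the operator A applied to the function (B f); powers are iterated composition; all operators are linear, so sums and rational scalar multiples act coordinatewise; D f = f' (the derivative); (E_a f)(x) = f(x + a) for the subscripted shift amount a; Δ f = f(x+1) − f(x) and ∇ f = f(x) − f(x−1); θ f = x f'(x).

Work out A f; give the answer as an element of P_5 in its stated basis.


the image equals g(x) = -294x^5 + 1575x^4 - 4620x^3 + (17605/3)x^2 - (36218/9)x + 28699/27

θ f = -42x^6 + 4x
E_{-4/3} θ f = -42x^6 + 336x^5 - 1120x^4 + (17920/9)x^3 - (17920/9)x^2 + (28780/27)x - 58640/243
D E_{-4/3} θ f = -252x^5 + 1680x^4 - 4480x^3 + (17920/3)x^2 - (35840/9)x + 28780/27
Δ f = -42x^5 - 105x^4 - 140x^3 - 105x^2 - 42x - 3
(D ∘ E_{-4/3} ∘ θ + Δ) f = -294x^5 + 1575x^4 - 4620x^3 + (17605/3)x^2 - (36218/9)x + 28699/27


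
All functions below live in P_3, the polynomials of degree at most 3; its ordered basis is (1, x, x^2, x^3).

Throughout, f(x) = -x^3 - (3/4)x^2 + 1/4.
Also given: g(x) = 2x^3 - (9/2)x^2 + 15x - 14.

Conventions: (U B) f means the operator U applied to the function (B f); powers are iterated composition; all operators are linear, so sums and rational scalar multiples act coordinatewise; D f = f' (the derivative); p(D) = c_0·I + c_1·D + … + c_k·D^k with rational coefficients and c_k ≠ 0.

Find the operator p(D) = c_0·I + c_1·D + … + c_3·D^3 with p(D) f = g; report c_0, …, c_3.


D^0 f = -x^3 - (3/4)x^2 + 1/4
D^1 f = -3x^2 - (3/2)x
D^2 f = -6x - 3/2
D^3 f = -6
matching coefficients of g against c_0 f + c_1 Df + … from the top degree down determines the c_i
solution: c_0 = -2, c_1 = 2, c_2 = -3, c_3 = 3

c_0 = -2, c_1 = 2, c_2 = -3, c_3 = 3


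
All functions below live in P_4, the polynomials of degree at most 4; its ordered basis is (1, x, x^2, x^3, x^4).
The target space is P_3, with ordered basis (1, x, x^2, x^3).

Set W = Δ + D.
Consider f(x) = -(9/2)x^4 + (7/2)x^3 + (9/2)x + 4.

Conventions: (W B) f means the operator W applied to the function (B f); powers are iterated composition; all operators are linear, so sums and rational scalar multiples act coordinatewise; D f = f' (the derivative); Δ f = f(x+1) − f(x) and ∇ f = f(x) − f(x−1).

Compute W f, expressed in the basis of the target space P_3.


Δ f = -18x^3 - (33/2)x^2 - (15/2)x + 7/2
D f = -18x^3 + (21/2)x^2 + 9/2
(Δ + D) f = -36x^3 - 6x^2 - (15/2)x + 8

the result is g(x) = -36x^3 - 6x^2 - (15/2)x + 8


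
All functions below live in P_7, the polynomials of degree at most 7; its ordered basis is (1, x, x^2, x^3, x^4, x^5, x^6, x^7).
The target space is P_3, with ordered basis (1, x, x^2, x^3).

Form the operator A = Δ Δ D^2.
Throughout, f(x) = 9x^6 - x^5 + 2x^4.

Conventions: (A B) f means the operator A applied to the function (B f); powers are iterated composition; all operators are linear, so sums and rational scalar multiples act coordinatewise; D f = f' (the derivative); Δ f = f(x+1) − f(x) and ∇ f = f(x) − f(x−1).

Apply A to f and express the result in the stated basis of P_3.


D f = 54x^5 - 5x^4 + 8x^3
D D f = 270x^4 - 20x^3 + 24x^2
Δ D^2 f = 1080x^3 + 1560x^2 + 1068x + 274
Δ Δ D^2 f = 3240x^2 + 6360x + 3708

g(x) = 3240x^2 + 6360x + 3708


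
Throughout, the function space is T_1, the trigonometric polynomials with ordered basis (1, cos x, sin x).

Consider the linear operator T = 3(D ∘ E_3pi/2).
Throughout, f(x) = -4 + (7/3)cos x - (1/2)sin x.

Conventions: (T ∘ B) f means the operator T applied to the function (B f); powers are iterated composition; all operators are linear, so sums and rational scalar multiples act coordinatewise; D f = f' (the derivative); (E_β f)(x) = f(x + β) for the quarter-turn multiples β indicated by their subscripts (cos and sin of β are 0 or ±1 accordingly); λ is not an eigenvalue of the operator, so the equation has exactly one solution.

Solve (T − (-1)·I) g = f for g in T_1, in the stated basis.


write g with unknown coordinates in the stated basis and equate coefficients in (T − (-1)·I) g = f
solving from the highest basis element down gives g = -4 + (7/12)cos x - (1/8)sin x
check: T g = (7/4)cos x - (3/8)sin x
so T g − (-1)·g = -4 + (7/3)cos x - (1/2)sin x = f ✓

the image equals g(x) = -4 + (7/12)cos x - (1/8)sin x


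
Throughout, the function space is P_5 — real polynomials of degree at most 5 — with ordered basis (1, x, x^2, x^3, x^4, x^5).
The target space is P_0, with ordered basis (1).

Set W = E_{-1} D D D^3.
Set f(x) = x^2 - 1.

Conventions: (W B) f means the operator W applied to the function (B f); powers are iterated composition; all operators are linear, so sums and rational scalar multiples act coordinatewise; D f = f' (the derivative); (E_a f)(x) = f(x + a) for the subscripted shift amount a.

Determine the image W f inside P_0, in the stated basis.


D f = 2x
D D f = 2
D D D f = 0
D D^3 f = 0
D D D^3 f = 0
E_{-1} (D D) D^3 f = 0

g(x) = 0


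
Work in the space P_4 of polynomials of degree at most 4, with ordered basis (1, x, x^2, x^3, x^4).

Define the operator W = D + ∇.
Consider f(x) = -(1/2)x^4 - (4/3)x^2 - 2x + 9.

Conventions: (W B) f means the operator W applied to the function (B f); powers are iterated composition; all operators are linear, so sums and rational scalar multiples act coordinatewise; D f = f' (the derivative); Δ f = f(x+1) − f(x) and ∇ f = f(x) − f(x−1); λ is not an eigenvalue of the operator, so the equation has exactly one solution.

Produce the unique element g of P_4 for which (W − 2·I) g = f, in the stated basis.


write g with unknown coordinates in the stated basis and equate coefficients in (W − 2·I) g = f
solving from the highest basis element down gives g = (1/4)x^4 + x^3 + (35/12)x^2 + (35/6)x + 1/4
check: W g = 2x^3 + (9/2)x^2 + (29/3)x + 19/2
so W g − 2·g = -(1/2)x^4 - (4/3)x^2 - 2x + 9 = f ✓

the image equals g(x) = (1/4)x^4 + x^3 + (35/12)x^2 + (35/6)x + 1/4


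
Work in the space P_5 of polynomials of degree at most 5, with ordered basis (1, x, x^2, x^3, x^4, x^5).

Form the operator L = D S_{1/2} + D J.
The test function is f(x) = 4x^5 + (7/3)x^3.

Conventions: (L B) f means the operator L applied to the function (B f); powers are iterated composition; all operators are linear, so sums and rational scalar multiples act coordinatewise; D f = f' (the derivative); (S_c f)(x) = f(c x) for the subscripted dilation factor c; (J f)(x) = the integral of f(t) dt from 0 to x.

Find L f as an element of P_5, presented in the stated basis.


the image equals g(x) = 4x^5 + (5/8)x^4 + (7/3)x^3 + (7/8)x^2

S_{1/2} f = (1/8)x^5 + (7/24)x^3
D S_{1/2} f = (5/8)x^4 + (7/8)x^2
J f = (2/3)x^6 + (7/12)x^4
D J f = 4x^5 + (7/3)x^3
(D S_{1/2} + D J) f = 4x^5 + (5/8)x^4 + (7/3)x^3 + (7/8)x^2


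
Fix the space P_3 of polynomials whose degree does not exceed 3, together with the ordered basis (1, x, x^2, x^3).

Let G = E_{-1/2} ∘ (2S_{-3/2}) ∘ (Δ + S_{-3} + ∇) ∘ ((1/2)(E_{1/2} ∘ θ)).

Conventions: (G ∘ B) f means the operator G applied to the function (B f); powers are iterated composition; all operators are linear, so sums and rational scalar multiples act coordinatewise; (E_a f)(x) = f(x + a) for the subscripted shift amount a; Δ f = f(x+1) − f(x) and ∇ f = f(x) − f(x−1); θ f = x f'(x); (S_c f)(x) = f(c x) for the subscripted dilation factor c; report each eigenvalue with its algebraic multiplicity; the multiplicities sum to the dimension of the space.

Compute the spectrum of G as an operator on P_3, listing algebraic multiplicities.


λ = 0 (multiplicity 1), λ = 9/2 (multiplicity 1), λ = 81/2 (multiplicity 1), λ = 2187/8 (multiplicity 1)

image of 1: 0
image of x: (9/2)x + 1/4
image of x^2: (81/2)x^2 - (87/2)x + 129/8
image of x^3: (2187/8)x^3 - (4455/16)x^2 + (1809/32)x + 1155/64
the matrix is upper triangular; its diagonal is (0, 9/2, 81/2, 2187/8)
for a triangular matrix the eigenvalues are the diagonal entries, with algebraic multiplicity their repetition count


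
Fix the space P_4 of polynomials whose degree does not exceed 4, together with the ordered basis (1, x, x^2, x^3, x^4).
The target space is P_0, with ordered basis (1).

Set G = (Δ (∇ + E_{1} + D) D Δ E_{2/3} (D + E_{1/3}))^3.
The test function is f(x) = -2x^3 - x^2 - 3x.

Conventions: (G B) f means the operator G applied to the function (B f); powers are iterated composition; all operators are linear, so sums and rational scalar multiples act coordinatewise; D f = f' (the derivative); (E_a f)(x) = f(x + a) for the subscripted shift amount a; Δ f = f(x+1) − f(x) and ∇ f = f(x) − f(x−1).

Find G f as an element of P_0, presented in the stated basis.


D f = -6x^2 - 2x - 3
E_{1/3} f = -2x^3 - 3x^2 - (13/3)x - 32/27
(D + E_{1/3}) f = -2x^3 - 9x^2 - (19/3)x - 113/27
E_{2/3} (D + E_{1/3}) f = -2x^3 - 13x^2 - 21x - 13
Δ E_{2/3} (D + E_{1/3}) f = -6x^2 - 32x - 36
D Δ E_{2/3} (D + E_{1/3}) f = -12x - 32
∇ (D Δ E_{2/3}) (D + E_{1/3}) f = -12
E_{1} (D Δ E_{2/3}) (D + E_{1/3}) f = -12x - 44
D (D Δ E_{2/3}) (D + E_{1/3}) f = -12
(∇ + E_{1} + D) (D Δ E_{2/3}) (D + E_{1/3}) f = -12x - 68
Δ (∇ + E_{1} + D) (D Δ E_{2/3}) (D + E_{1/3}) f = -12
D (Δ (∇ + E_{1} + D) D Δ E_{2/3} (D + E_{1/3})) f = 0
E_{1/3} (Δ (∇ + E_{1} + D) D Δ E_{2/3} (D + E_{1/3})) f = -12
(D + E_{1/3}) (Δ (∇ + E_{1} + D) D Δ E_{2/3} (D + E_{1/3})) f = -12
E_{2/3} (D + E_{1/3}) (Δ (∇ + E_{1} + D) D Δ E_{2/3} (D + E_{1/3})) f = -12
Δ E_{2/3} (D + E_{1/3}) (Δ (∇ + E_{1} + D) D Δ E_{2/3} (D + E_{1/3})) f = 0
D Δ E_{2/3} (D + E_{1/3}) (Δ (∇ + E_{1} + D) D Δ E_{2/3} (D + E_{1/3})) f = 0
∇ (D Δ E_{2/3}) (D + E_{1/3}) (Δ (∇ + E_{1} + D) D Δ E_{2/3} (D + E_{1/3})) f = 0
E_{1} (D Δ E_{2/3}) (D + E_{1/3}) (Δ (∇ + E_{1} + D) D Δ E_{2/3} (D + E_{1/3})) f = 0
D (D Δ E_{2/3}) (D + E_{1/3}) (Δ (∇ + E_{1} + D) D Δ E_{2/3} (D + E_{1/3})) f = 0
(∇ + E_{1} + D) (D Δ E_{2/3}) (D + E_{1/3}) (Δ (∇ + E_{1} + D) D Δ E_{2/3} (D + E_{1/3})) f = 0
Δ (∇ + E_{1} + D) (D Δ E_{2/3}) (D + E_{1/3}) (Δ (∇ + E_{1} + D) D Δ E_{2/3} (D + E_{1/3})) f = 0
D (Δ (∇ + E_{1} + D) D Δ E_{2/3} (D + E_{1/3})) (Δ (∇ + E_{1} + D) D Δ E_{2/3} (D + E_{1/3})) f = 0
E_{1/3} (Δ (∇ + E_{1} + D) D Δ E_{2/3} (D + E_{1/3})) (Δ (∇ + E_{1} + D) D Δ E_{2/3} (D + E_{1/3})) f = 0
(D + E_{1/3}) (Δ (∇ + E_{1} + D) D Δ E_{2/3} (D + E_{1/3})) (Δ (∇ + E_{1} + D) D Δ E_{2/3} (D + E_{1/3})) f = 0
E_{2/3} (D + E_{1/3}) (Δ (∇ + E_{1} + D) D Δ E_{2/3} (D + E_{1/3})) (Δ (∇ + E_{1} + D) D Δ E_{2/3} (D + E_{1/3})) f = 0
Δ E_{2/3} (D + E_{1/3}) (Δ (∇ + E_{1} + D) D Δ E_{2/3} (D + E_{1/3})) (Δ (∇ + E_{1} + D) D Δ E_{2/3} (D + E_{1/3})) f = 0
D Δ E_{2/3} (D + E_{1/3}) (Δ (∇ + E_{1} + D) D Δ E_{2/3} (D + E_{1/3})) (Δ (∇ + E_{1} + D) D Δ E_{2/3} (D + E_{1/3})) f = 0
∇ (D Δ E_{2/3}) (D + E_{1/3}) (Δ (∇ + E_{1} + D) D Δ E_{2/3} (D + E_{1/3})) (Δ (∇ + E_{1} + D) D Δ E_{2/3} (D + E_{1/3})) f = 0
E_{1} (D Δ E_{2/3}) (D + E_{1/3}) (Δ (∇ + E_{1} + D) D Δ E_{2/3} (D + E_{1/3})) (Δ (∇ + E_{1} + D) D Δ E_{2/3} (D + E_{1/3})) f = 0
D (D Δ E_{2/3}) (D + E_{1/3}) (Δ (∇ + E_{1} + D) D Δ E_{2/3} (D + E_{1/3})) (Δ (∇ + E_{1} + D) D Δ E_{2/3} (D + E_{1/3})) f = 0
(∇ + E_{1} + D) (D Δ E_{2/3}) (D + E_{1/3}) (Δ (∇ + E_{1} + D) D Δ E_{2/3} (D + E_{1/3})) (Δ (∇ + E_{1} + D) D Δ E_{2/3} (D + E_{1/3})) f = 0
Δ (∇ + E_{1} + D) (D Δ E_{2/3}) (D + E_{1/3}) (Δ (∇ + E_{1} + D) D Δ E_{2/3} (D + E_{1/3})) (Δ (∇ + E_{1} + D) D Δ E_{2/3} (D + E_{1/3})) f = 0

the image equals g(x) = 0


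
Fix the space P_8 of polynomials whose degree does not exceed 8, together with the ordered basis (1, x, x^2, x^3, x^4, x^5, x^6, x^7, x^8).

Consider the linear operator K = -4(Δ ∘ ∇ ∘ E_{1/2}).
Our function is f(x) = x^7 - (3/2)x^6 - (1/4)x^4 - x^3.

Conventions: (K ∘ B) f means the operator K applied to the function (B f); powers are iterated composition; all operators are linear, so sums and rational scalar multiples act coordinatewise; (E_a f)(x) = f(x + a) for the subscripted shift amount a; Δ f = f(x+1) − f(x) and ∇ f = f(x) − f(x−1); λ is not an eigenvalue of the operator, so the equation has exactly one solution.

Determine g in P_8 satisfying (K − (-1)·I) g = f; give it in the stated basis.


the image equals g(x) = x^7 - (3/2)x^6 + 168x^5 + (959/4)x^4 + 13779x^3 + 31848x^2 + (718105/2)x + 429967

write g with unknown coordinates in the stated basis and equate coefficients in (K − (-1)·I) g = f
solving from the highest basis element down gives g = x^7 - (3/2)x^6 + 168x^5 + (959/4)x^4 + 13779x^3 + 31848x^2 + (718105/2)x + 429967
check: K g = -168x^5 - 240x^4 - 13780x^3 - 31848x^2 - (718105/2)x - 429967
so K g − (-1)·g = x^7 - (3/2)x^6 - (1/4)x^4 - x^3 = f ✓


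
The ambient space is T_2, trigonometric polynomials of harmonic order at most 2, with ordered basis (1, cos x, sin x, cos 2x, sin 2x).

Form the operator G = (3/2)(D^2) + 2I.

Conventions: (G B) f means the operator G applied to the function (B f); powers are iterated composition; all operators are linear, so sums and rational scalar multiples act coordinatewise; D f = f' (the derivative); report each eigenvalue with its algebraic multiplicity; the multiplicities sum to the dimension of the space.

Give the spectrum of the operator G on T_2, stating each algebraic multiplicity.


image of 1: 2
image of cos x: (1/2)cos x
image of sin x: (1/2)sin x
image of cos 2x: -4cos 2x
image of sin 2x: -4sin 2x
the matrix is diagonal; its diagonal is (2, 1/2, 1/2, -4, -4)
for a triangular matrix the eigenvalues are the diagonal entries, with algebraic multiplicity their repetition count

λ = -4 (multiplicity 2), λ = 1/2 (multiplicity 2), λ = 2 (multiplicity 1)


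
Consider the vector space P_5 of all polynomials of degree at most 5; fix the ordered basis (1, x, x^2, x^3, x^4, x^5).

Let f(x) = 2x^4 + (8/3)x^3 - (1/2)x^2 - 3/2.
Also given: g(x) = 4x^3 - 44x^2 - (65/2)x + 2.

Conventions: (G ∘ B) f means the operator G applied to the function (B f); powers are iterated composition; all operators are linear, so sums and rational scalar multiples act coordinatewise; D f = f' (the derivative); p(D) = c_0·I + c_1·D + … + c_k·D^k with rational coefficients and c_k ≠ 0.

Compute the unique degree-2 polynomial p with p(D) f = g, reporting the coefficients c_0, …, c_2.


D^0 f = 2x^4 + (8/3)x^3 - (1/2)x^2 - 3/2
D^1 f = 8x^3 + 8x^2 - x
D^2 f = 24x^2 + 16x - 1
matching coefficients of g against c_0 f + c_1 Df + … from the top degree down determines the c_i
solution: c_0 = 0, c_1 = 1/2, c_2 = -2

p(D) = (1/2)·D − 2·D^2, i.e. c_0 = 0, c_1 = 1/2, c_2 = -2


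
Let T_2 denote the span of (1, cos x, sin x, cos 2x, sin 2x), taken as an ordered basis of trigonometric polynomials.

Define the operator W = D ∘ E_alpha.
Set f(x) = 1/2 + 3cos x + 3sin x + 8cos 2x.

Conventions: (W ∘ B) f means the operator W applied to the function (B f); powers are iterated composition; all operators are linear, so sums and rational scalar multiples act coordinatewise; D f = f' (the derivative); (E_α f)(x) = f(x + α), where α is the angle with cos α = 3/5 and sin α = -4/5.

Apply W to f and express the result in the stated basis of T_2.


E_alpha f = 1/2 - (3/5)cos x + (21/5)sin x - (56/25)cos 2x + (192/25)sin 2x
D E_alpha f = (21/5)cos x + (3/5)sin x + (384/25)cos 2x + (112/25)sin 2x

the image equals g(x) = (21/5)cos x + (3/5)sin x + (384/25)cos 2x + (112/25)sin 2x


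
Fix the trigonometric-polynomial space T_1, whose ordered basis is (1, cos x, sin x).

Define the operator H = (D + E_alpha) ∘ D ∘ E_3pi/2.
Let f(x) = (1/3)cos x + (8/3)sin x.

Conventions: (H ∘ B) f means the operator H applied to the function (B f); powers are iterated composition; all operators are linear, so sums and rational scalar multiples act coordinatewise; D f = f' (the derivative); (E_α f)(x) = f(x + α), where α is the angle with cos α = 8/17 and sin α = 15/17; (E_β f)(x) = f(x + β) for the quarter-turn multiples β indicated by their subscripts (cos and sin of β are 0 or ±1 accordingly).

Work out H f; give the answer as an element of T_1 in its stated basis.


g(x) = (88/17)cos x + (32/51)sin x

E_3pi/2 f = -(8/3)cos x + (1/3)sin x
D E_3pi/2 f = (1/3)cos x + (8/3)sin x
D (D ∘ E_3pi/2) f = (8/3)cos x - (1/3)sin x
E_alpha (D ∘ E_3pi/2) f = (128/51)cos x + (49/51)sin x
(D + E_alpha) (D ∘ E_3pi/2) f = (88/17)cos x + (32/51)sin x


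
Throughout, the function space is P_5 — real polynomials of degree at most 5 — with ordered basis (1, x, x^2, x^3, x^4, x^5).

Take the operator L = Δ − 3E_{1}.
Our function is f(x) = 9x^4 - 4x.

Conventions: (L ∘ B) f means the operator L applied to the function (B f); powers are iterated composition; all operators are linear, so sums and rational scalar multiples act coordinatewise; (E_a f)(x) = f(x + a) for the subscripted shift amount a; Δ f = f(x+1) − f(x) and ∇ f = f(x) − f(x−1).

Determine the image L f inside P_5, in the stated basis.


g(x) = -27x^4 - 72x^3 - 108x^2 - 60x - 10

Δ f = 36x^3 + 54x^2 + 36x + 5
E_{1} f = 9x^4 + 36x^3 + 54x^2 + 32x + 5
(-3E_{1}) f = -27x^4 - 108x^3 - 162x^2 - 96x - 15
(Δ − 3E_{1}) f = -27x^4 - 72x^3 - 108x^2 - 60x - 10


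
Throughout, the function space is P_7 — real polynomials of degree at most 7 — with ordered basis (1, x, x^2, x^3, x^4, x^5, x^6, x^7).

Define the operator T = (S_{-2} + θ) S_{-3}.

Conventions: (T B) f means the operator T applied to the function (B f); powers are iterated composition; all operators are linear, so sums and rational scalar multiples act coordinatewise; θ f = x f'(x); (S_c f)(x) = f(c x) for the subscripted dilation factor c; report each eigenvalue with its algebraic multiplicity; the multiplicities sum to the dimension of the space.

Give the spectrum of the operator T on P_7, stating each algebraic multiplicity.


image of 1: 1
image of x: 3x
image of x^2: 54x^2
image of x^3: 135x^3
image of x^4: 1620x^4
image of x^5: 6561x^5
image of x^6: 51030x^6
image of x^7: 264627x^7
the matrix is upper triangular; its diagonal is (1, 3, 54, 135, 1620, 6561, 51030, 264627)
for a triangular matrix the eigenvalues are the diagonal entries, with algebraic multiplicity their repetition count

λ = 1 (multiplicity 1), λ = 3 (multiplicity 1), λ = 54 (multiplicity 1), λ = 135 (multiplicity 1), λ = 1620 (multiplicity 1), λ = 6561 (multiplicity 1), λ = 51030 (multiplicity 1), λ = 264627 (multiplicity 1)


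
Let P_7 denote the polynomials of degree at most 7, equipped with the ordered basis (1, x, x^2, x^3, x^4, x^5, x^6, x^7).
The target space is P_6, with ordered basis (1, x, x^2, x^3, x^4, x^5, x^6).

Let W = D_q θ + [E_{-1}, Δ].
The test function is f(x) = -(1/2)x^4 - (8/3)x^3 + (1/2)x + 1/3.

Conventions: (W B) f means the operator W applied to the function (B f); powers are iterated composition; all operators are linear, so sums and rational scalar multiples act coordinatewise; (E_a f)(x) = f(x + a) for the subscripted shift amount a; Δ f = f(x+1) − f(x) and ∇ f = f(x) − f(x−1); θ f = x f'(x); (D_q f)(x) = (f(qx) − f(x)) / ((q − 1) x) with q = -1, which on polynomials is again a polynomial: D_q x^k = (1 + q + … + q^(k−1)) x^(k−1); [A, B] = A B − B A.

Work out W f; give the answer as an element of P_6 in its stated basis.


g(x) = -8x^2 + 1/2

θ f = -2x^4 - 8x^3 + (1/2)x
D_q θ f = -8x^2 + 1/2
Δ f = -2x^3 - 11x^2 - 10x - 8/3
E_{-1} Δ f = -2x^3 - 5x^2 + 6x - 5/3
E_{-1} f = -(1/2)x^4 - (2/3)x^3 + 5x^2 - (11/2)x + 2
Δ E_{-1} f = -2x^3 - 5x^2 + 6x - 5/3
[E_{-1}, Δ] f = 0
(D_q θ + [E_{-1}, Δ]) f = -8x^2 + 1/2


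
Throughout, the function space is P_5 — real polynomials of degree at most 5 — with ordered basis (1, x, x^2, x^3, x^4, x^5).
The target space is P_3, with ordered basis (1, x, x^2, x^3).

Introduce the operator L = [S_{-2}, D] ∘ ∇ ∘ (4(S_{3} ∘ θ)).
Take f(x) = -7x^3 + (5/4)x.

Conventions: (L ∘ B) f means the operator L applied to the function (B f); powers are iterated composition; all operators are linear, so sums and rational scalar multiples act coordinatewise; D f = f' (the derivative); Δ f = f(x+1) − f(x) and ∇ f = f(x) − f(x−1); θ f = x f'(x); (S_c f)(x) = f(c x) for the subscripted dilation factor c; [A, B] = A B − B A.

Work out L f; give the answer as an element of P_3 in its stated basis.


θ f = -21x^3 + (5/4)x
S_{3} θ f = -567x^3 + (15/4)x
(4(S_{3} ∘ θ)) f = -2268x^3 + 15x
∇ (4(S_{3} ∘ θ)) f = -6804x^2 + 6804x - 2253
D ∇ (4(S_{3} ∘ θ)) f = -13608x + 6804
S_{-2} D ∇ (4(S_{3} ∘ θ)) f = 27216x + 6804
S_{-2} ∇ (4(S_{3} ∘ θ)) f = -27216x^2 - 13608x - 2253
D S_{-2} ∇ (4(S_{3} ∘ θ)) f = -54432x - 13608
[S_{-2}, D] ∇ (4(S_{3} ∘ θ)) f = 81648x + 20412

g(x) = 81648x + 20412


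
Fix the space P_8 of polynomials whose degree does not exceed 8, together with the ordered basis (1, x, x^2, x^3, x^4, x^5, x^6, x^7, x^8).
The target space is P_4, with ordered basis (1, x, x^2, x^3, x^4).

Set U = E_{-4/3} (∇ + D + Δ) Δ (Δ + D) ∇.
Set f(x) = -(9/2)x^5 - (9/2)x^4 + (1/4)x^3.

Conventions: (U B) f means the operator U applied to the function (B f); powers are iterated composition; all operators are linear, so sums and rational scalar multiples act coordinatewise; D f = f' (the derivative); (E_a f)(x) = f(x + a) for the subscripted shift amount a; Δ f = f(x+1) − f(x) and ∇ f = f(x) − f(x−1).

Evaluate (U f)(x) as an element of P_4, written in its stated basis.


∇ f = -(45/2)x^4 + 27x^3 - (69/4)x^2 + (15/4)x + 1/4
Δ ∇ f = -90x^3 - 54x^2 - (87/2)x - 9
D ∇ f = -90x^3 + 81x^2 - (69/2)x + 15/4
(Δ + D) ∇ f = -180x^3 + 27x^2 - 78x - 21/4
Δ (Δ + D) ∇ f = -540x^2 - 486x - 231
∇ (Δ (Δ + D) ∇) f = -1080x + 54
D (Δ (Δ + D) ∇) f = -1080x - 486
Δ (Δ (Δ + D) ∇) f = -1080x - 1026
(∇ + D + Δ) (Δ (Δ + D) ∇) f = -3240x - 1458
E_{-4/3} (∇ + D + Δ) (Δ (Δ + D) ∇) f = -3240x + 2862

the image equals g(x) = -3240x + 2862


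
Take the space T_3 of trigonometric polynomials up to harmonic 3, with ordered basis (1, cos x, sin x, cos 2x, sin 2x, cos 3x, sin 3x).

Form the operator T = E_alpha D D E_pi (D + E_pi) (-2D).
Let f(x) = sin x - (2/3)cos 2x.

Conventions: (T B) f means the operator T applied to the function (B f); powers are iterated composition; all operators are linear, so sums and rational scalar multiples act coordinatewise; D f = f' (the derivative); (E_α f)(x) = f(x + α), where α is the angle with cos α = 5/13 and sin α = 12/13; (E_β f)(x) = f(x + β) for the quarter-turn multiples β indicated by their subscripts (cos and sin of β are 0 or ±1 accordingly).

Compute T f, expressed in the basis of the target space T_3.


the result is g(x) = (34/13)cos x - (14/13)sin x - (3776/507)cos 2x - (11488/507)sin 2x

D f = cos x + (4/3)sin 2x
(-2D) f = -2cos x - (8/3)sin 2x
D (-2D) f = 2sin x - (16/3)cos 2x
E_pi (-2D) f = 2cos x - (8/3)sin 2x
(D + E_pi) (-2D) f = 2cos x + 2sin x - (16/3)cos 2x - (8/3)sin 2x
E_pi ((D + E_pi) (-2D)) f = -2cos x - 2sin x - (16/3)cos 2x - (8/3)sin 2x
D E_pi ((D + E_pi) (-2D)) f = -2cos x + 2sin x - (16/3)cos 2x + (32/3)sin 2x
D D E_pi ((D + E_pi) (-2D)) f = 2cos x + 2sin x + (64/3)cos 2x + (32/3)sin 2x
E_alpha D D E_pi ((D + E_pi) (-2D)) f = (34/13)cos x - (14/13)sin x - (3776/507)cos 2x - (11488/507)sin 2x


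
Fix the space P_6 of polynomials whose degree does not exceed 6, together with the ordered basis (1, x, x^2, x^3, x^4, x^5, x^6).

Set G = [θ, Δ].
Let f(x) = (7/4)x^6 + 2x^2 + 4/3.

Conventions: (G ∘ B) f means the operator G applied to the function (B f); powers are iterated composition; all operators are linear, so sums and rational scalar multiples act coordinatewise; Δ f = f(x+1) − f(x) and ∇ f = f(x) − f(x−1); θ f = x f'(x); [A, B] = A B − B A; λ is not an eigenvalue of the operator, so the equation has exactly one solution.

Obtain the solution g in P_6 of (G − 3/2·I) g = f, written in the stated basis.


g(x) = -(7/6)x^6 + (14/3)x^5 + (70/9)x^4 - (980/27)x^3 - (1016/27)x^2 + (7634/81)x + 6662/243

write g with unknown coordinates in the stated basis and equate coefficients in (G − 3/2·I) g = f
solving from the highest basis element down gives g = -(7/6)x^6 + (14/3)x^5 + (70/9)x^4 - (980/27)x^3 - (1016/27)x^2 + (7634/81)x + 6662/243
check: G g = 7x^5 + (35/3)x^4 - (490/9)x^3 - (490/9)x^2 + (3817/27)x + 3439/81
so G g − 3/2·g = (7/4)x^6 + 2x^2 + 4/3 = f ✓


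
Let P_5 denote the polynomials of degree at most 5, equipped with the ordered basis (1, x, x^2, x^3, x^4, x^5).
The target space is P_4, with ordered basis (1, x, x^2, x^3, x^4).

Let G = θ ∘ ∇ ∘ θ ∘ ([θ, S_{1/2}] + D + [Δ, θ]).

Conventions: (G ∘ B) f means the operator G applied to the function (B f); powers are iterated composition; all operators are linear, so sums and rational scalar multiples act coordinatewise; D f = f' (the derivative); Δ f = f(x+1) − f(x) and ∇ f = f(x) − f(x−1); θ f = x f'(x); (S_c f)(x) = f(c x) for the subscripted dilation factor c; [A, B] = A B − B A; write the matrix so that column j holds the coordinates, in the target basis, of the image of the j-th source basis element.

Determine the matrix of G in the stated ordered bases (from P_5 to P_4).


the matrix is [[0, 0, 0, 0, 0, 0]; [0, 0, 0, 24, -24, 100]; [0, 0, 0, 0, 144, -120]; [0, 0, 0, 0, 0, 480]; [0, 0, 0, 0, 0, 0]] (rows listed top to bottom)

image of 1: 0
image of x: 0
image of x^2: 0
image of x^3: 24x
image of x^4: 144x^2 - 24x
image of x^5: 480x^3 - 120x^2 + 100x
each image's coordinates form column j of the matrix


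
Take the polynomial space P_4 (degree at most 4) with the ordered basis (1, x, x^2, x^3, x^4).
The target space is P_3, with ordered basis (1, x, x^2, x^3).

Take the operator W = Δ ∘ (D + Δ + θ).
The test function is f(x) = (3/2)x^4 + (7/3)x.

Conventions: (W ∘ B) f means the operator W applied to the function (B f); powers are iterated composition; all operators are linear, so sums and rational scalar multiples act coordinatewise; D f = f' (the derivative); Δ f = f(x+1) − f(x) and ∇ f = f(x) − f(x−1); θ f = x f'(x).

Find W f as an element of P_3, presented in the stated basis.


g(x) = 24x^3 + 72x^2 + 78x + 106/3

D f = 6x^3 + 7/3
Δ f = 6x^3 + 9x^2 + 6x + 23/6
θ f = 6x^4 + (7/3)x
(D + Δ + θ) f = 6x^4 + 12x^3 + 9x^2 + (25/3)x + 37/6
Δ (D + Δ + θ) f = 24x^3 + 72x^2 + 78x + 106/3


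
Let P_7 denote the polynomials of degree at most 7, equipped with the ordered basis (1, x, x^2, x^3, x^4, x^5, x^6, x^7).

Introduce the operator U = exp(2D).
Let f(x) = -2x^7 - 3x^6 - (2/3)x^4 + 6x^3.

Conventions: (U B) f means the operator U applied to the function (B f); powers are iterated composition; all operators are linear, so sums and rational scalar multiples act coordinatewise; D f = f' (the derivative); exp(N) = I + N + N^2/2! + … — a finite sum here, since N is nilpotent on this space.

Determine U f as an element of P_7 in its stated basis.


the image equals g(x) = -2x^7 - 31x^6 - 204x^5 - (2222/3)x^4 - (4798/3)x^3 - 2044x^2 - (4264/3)x - 1232/3

order-1 term: -28x^6 - 36x^5 - (16/3)x^3 + 36x^2
order-2 term: -168x^5 - 180x^4 - 16x^2 + 72x
order-3 term: -560x^4 - 480x^3 - (64/3)x + 48
order-4 term: -1120x^3 - 720x^2 - 32/3
order-5 term: -1344x^2 - 576x
order-6 term: -896x - 192
order-7 term: -256
the series for exp(2D) f terminates at order 7
exp(2D) f = -2x^7 - 31x^6 - 204x^5 - (2222/3)x^4 - (4798/3)x^3 - 2044x^2 - (4264/3)x - 1232/3


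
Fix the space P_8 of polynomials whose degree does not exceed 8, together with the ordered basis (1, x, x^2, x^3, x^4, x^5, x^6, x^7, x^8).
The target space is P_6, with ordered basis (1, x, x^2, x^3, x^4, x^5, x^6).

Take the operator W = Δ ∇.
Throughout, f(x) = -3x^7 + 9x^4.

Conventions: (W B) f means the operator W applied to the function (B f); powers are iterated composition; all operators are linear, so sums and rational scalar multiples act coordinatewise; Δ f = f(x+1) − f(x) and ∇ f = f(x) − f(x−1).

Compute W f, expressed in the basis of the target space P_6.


the result is g(x) = -126x^5 - 210x^3 + 108x^2 - 42x + 18

∇ f = -21x^6 + 63x^5 - 105x^4 + 141x^3 - 117x^2 + 57x - 12
Δ ∇ f = -126x^5 - 210x^3 + 108x^2 - 42x + 18


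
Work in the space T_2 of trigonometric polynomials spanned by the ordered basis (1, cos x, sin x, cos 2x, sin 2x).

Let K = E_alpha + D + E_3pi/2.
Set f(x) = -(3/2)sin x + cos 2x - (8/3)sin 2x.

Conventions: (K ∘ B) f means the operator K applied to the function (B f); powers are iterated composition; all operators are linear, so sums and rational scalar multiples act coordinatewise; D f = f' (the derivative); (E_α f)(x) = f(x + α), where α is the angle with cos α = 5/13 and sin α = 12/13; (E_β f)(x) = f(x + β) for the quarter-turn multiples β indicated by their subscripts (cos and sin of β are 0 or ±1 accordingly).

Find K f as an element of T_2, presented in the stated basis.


g(x) = -(18/13)cos x - (15/26)sin x - (4528/507)cos 2x + (310/169)sin 2x

E_alpha f = -(18/13)cos x - (15/26)sin x - (439/169)cos 2x + (592/507)sin 2x
D f = -(3/2)cos x - (16/3)cos 2x - 2sin 2x
E_3pi/2 f = (3/2)cos x - cos 2x + (8/3)sin 2x
(E_alpha + D + E_3pi/2) f = -(18/13)cos x - (15/26)sin x - (4528/507)cos 2x + (310/169)sin 2x


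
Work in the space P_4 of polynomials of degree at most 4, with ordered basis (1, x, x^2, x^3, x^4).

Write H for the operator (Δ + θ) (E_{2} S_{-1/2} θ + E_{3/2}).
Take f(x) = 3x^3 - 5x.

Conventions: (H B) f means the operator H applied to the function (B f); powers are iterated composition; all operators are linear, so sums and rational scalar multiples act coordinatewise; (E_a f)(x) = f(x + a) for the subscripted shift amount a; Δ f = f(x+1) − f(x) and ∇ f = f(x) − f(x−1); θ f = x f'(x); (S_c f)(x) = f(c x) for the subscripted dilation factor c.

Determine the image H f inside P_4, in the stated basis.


g(x) = (45/8)x^3 + (153/8)x^2 + (187/8)x + 103/8

θ f = 9x^3 - 5x
S_{-1/2} θ f = -(9/8)x^3 + (5/2)x
E_{2} S_{-1/2} θ f = -(9/8)x^3 - (27/4)x^2 - 11x - 4
E_{3/2} f = 3x^3 + (27/2)x^2 + (61/4)x + 21/8
(E_{2} S_{-1/2} θ + E_{3/2}) f = (15/8)x^3 + (27/4)x^2 + (17/4)x - 11/8
Δ (E_{2} S_{-1/2} θ + E_{3/2}) f = (45/8)x^2 + (153/8)x + 103/8
θ (E_{2} S_{-1/2} θ + E_{3/2}) f = (45/8)x^3 + (27/2)x^2 + (17/4)x
(Δ + θ) (E_{2} S_{-1/2} θ + E_{3/2}) f = (45/8)x^3 + (153/8)x^2 + (187/8)x + 103/8


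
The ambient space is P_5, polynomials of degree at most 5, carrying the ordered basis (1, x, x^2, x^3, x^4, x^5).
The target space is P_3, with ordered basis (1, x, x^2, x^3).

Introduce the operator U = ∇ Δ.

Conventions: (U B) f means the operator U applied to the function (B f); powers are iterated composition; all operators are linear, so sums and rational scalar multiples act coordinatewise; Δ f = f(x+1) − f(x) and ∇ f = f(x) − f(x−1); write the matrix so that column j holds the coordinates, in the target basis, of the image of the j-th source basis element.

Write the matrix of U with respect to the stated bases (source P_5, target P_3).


the matrix is [[0, 0, 2, 0, 2, 0]; [0, 0, 0, 6, 0, 10]; [0, 0, 0, 0, 12, 0]; [0, 0, 0, 0, 0, 20]] (rows listed top to bottom)

image of 1: 0
image of x: 0
image of x^2: 2
image of x^3: 6x
image of x^4: 12x^2 + 2
image of x^5: 20x^3 + 10x
each image's coordinates form column j of the matrix


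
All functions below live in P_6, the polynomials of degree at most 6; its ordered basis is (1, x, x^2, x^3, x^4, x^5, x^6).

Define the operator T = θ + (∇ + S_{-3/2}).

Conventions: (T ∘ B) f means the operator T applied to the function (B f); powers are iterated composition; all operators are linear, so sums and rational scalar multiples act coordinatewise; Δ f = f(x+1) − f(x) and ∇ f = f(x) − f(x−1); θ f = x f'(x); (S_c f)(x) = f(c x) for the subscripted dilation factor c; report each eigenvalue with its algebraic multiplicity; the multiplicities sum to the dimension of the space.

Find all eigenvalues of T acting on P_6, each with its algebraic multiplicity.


image of 1: 1
image of x: -(1/2)x + 1
image of x^2: (17/4)x^2 + 2x - 1
image of x^3: -(3/8)x^3 + 3x^2 - 3x + 1
image of x^4: (145/16)x^4 + 4x^3 - 6x^2 + 4x - 1
image of x^5: -(83/32)x^5 + 5x^4 - 10x^3 + 10x^2 - 5x + 1
image of x^6: (1113/64)x^6 + 6x^5 - 15x^4 + 20x^3 - 15x^2 + 6x - 1
the matrix is upper triangular; its diagonal is (1, -1/2, 17/4, -3/8, 145/16, -83/32, 1113/64)
for a triangular matrix the eigenvalues are the diagonal entries, with algebraic multiplicity their repetition count

λ = -83/32 (multiplicity 1), λ = -1/2 (multiplicity 1), λ = -3/8 (multiplicity 1), λ = 1 (multiplicity 1), λ = 17/4 (multiplicity 1), λ = 145/16 (multiplicity 1), λ = 1113/64 (multiplicity 1)


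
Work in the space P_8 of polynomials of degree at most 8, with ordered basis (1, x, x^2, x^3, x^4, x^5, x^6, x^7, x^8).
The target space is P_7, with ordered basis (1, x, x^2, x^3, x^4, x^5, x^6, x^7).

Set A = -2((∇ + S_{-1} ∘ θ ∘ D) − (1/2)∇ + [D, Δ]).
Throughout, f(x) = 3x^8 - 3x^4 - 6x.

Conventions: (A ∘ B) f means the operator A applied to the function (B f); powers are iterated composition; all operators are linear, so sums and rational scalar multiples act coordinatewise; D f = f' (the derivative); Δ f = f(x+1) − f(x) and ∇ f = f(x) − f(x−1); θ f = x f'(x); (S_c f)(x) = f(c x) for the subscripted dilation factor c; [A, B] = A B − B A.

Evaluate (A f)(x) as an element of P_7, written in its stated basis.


∇ f = 24x^7 - 84x^6 + 168x^5 - 210x^4 + 156x^3 - 66x^2 + 12x - 6
D f = 24x^7 - 12x^3 - 6
θ D f = 168x^7 - 36x^3
S_{-1} θ D f = -168x^7 + 36x^3
(∇ + S_{-1} ∘ θ ∘ D) f = -144x^7 - 84x^6 + 168x^5 - 210x^4 + 192x^3 - 66x^2 + 12x - 6
∇ f = 24x^7 - 84x^6 + 168x^5 - 210x^4 + 156x^3 - 66x^2 + 12x - 6
(-(1/2)∇) f = -12x^7 + 42x^6 - 84x^5 + 105x^4 - 78x^3 + 33x^2 - 6x + 3
Δ f = 24x^7 + 84x^6 + 168x^5 + 210x^4 + 156x^3 + 66x^2 + 12x - 6
D Δ f = 168x^6 + 504x^5 + 840x^4 + 840x^3 + 468x^2 + 132x + 12
D f = 24x^7 - 12x^3 - 6
Δ D f = 168x^6 + 504x^5 + 840x^4 + 840x^3 + 468x^2 + 132x + 12
[D, Δ] f = 0
((∇ + S_{-1} ∘ θ ∘ D) − (1/2)∇ + [D, Δ]) f = -156x^7 - 42x^6 + 84x^5 - 105x^4 + 114x^3 - 33x^2 + 6x - 3
(-2((∇ + S_{-1} ∘ θ ∘ D) − (1/2)∇ + [D, Δ])) f = 312x^7 + 84x^6 - 168x^5 + 210x^4 - 228x^3 + 66x^2 - 12x + 6

g(x) = 312x^7 + 84x^6 - 168x^5 + 210x^4 - 228x^3 + 66x^2 - 12x + 6
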